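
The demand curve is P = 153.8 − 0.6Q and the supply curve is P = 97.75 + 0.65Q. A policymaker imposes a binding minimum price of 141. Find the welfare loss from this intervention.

Competitive equilibrium: 153.8 − 0.6Q = 97.75 + 0.65Q → Q* = 44.84, P* = 126.896.
At the floor P = 141, quantity demanded = (153.8 − 141)/0.6 = 21.3333.
Sellers' marginal cost at Q' = 21.3333: 97.75 + 0.65·21.3333 = 111.6166.
ΔQ = 44.84 − 21.3333 = 23.5067; wedge = 141 − 111.6166 = 29.3834.
Welfare loss = ½ × 23.5067 × 29.3834 = 345.35.

345.35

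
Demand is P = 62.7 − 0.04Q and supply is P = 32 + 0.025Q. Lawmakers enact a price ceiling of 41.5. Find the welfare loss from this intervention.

276.92

Competitive equilibrium: 62.7 − 0.04Q = 32 + 0.025Q → Q* = 472.3077, P* = 43.8077.
At the ceiling P = 41.5, quantity supplied = (41.5 − 32)/0.025 = 380.
Willingness to pay at Q' = 380: 62.7 − 0.04·380 = 47.5.
ΔQ = 472.3077 − 380 = 92.3077; wedge = 47.5 − 41.5 = 6.
The triangle = ½ × 92.3077 × 6 = 276.92.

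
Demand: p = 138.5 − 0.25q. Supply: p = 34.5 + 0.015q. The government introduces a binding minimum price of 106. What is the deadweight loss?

Competitive equilibrium: 138.5 − 0.25q = 34.5 + 0.015q → q* = 392.4528, p* = 40.3868.
At the floor p = 106, quantity demanded = (138.5 − 106)/0.25 = 130.
Sellers' marginal cost at q' = 130: 34.5 + 0.015·130 = 36.45.
Δq = 392.4528 − 130 = 262.4528; wedge = 106 − 36.45 = 69.55.
The triangle = ½ × 262.4528 × 69.55 = 9126.80.

9126.80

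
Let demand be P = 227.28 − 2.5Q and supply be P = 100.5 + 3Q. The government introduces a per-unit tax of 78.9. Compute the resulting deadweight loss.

565.93

Competitive equilibrium: 227.28 − 2.5Q = 100.5 + 3Q → Q* = 23.0509, P* = 169.6527.
With the tax, the buyer price exceeds the seller price by 78.9: (227.28 − 2.5Q) − (100.5 + 3Q) = 78.9 → Q' = 8.7055.
ΔQ = 23.0509 − 8.7055 = 14.3454; the wedge equals the tax, 78.9.
Deadweight loss = ½ × 14.3454 × 78.9 = 565.93.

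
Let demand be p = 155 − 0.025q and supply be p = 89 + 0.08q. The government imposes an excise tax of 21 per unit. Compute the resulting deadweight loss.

2100

Competitive equilibrium: 155 − 0.025q = 89 + 0.08q → q* = 628.5714, p* = 139.2857.
With the tax, the buyer price exceeds the seller price by 21: (155 − 0.025q) − (89 + 0.08q) = 21 → q' = 428.5714.
Δq = 628.5714 − 428.5714 = 200; the wedge equals the tax, 21.
DWL = ½ × 200 × 21 = 2100.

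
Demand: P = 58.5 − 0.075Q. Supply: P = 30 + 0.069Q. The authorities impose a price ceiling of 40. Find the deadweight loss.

202.17

Competitive equilibrium: 58.5 − 0.075Q = 30 + 0.069Q → Q* = 197.916667, P* = 43.65625.
At the ceiling P = 40, quantity supplied = (40 − 30)/0.069 = 144.927536.
Willingness to pay at Q' = 144.927536: 58.5 − 0.075·144.927536 = 47.630435.
ΔQ = 197.916667 − 144.927536 = 52.989131; wedge = 47.630435 − 40 = 7.630435.
The triangle = ½ × 52.989131 × 7.630435 = 202.17.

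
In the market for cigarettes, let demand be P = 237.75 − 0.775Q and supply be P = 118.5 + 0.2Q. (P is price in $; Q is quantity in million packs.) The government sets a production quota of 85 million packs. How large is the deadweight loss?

$678.53 million

Competitive equilibrium: 237.75 − 0.775Q = 118.5 + 0.2Q → Q* = 122.3077, P* = 142.9615.
At Q = 85: demand price = 237.75 − 0.775·85 = 171.875; supply price = 118.5 + 0.2·85 = 135.5.
ΔQ = 122.3077 − 85 = 37.3077; wedge = 171.875 − 135.5 = 36.375.
The triangle = ½ × 37.3077 × 36.375 = $678.53 million.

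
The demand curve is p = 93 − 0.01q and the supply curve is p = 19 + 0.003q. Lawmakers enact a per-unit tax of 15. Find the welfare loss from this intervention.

Competitive equilibrium: 93 − 0.01q = 19 + 0.003q → q* = 5692.3077, p* = 36.0769.
With the tax, the buyer price exceeds the seller price by 15: (93 − 0.01q) − (19 + 0.003q) = 15 → q' = 4538.4615.
Δq = 5692.3077 − 4538.4615 = 1153.8462; the wedge equals the tax, 15.
Deadweight loss = ½ × 1153.8462 × 15 = 8653.85.

8653.85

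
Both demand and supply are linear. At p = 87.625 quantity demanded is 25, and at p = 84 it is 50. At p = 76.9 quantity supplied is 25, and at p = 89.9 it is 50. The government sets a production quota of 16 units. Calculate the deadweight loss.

209.94

Demand slope = (84 − 87.625)/(50 − 25) = −0.145, so p = 91.25 − 0.145q.
Supply slope = (89.9 − 76.9)/(50 − 25) = 0.52, so p = 63.9 + 0.52q.
Competitive equilibrium: 91.25 − 0.145q = 63.9 + 0.52q → q* = 41.1278, p* = 85.2865.
At q = 16: demand price = 91.25 − 0.145·16 = 88.93; supply price = 63.9 + 0.52·16 = 72.22.
Δq = 41.1278 − 16 = 25.1278; wedge = 88.93 − 72.22 = 16.71.
DWL = ½ × 25.1278 × 16.71 = 209.94.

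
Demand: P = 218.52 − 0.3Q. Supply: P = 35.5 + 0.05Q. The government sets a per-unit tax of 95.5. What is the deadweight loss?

13028.93

Competitive equilibrium: 218.52 − 0.3Q = 35.5 + 0.05Q → Q* = 522.9143, P* = 61.6457.
With the tax, the buyer price exceeds the seller price by 95.5: (218.52 − 0.3Q) − (35.5 + 0.05Q) = 95.5 → Q' = 250.0571.
ΔQ = 522.9143 − 250.0571 = 272.8572; the wedge equals the tax, 95.5.
Deadweight loss = ½ × 272.8572 × 95.5 = 13028.93.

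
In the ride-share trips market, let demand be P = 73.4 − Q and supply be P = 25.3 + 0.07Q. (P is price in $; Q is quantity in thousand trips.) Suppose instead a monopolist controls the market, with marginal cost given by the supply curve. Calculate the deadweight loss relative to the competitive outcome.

Competitive equilibrium: 73.4 − Q = 25.3 + 0.07Q → Q* = 44.9533, P* = 28.4467.
Marginal revenue: MR = 73.4 − 2Q. Set MR = MC: 73.4 − 2Q = 25.3 + 0.07Q → Q_m = 23.2367.
Price P_m = 73.4 − 1·23.2367 = 50.1633; MC(Q_m) = 25.3 + 0.07·23.2367 = 26.9266.
Competitive Q* = 44.9533, so ΔQ = 21.7166; wedge = 50.1633 − 26.9266 = 23.2367.
Deadweight loss = ½ × 21.7166 × 23.2367 = $252.31 thousand.

$252.31 thousand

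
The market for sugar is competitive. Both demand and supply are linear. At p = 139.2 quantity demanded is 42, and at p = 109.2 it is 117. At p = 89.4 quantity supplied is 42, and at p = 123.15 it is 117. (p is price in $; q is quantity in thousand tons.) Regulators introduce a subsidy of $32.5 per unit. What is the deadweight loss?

$621.32 thousand

Demand slope = (109.2 − 139.2)/(117 − 42) = −0.4, so p = 156 − 0.4q.
Supply slope = (123.15 − 89.4)/(117 − 42) = 0.45, so p = 70.5 + 0.45q.
Competitive equilibrium: 156 − 0.4q = 70.5 + 0.45q → q* = 100.5882, p* = 115.7647.
The subsidy lowers effective supply by 32.5: p = 38 + 0.45q.
New quantity: 156 − 0.4q = 38 + 0.45q → q' = 138.8235.
Overproduction Δq = 138.8235 − 100.5882 = 38.2353; wedge = subsidy = 32.5.
Welfare loss = ½ × 38.2353 × 32.5 = $621.32 thousand.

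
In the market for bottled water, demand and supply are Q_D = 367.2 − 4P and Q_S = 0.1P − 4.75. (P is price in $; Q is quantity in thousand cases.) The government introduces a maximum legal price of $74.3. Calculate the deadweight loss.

In inverse form: demand P = 91.8 − 0.25Q, supply P = 47.5 + 10Q.
Competitive equilibrium: 91.8 − 0.25Q = 47.5 + 10Q → Q* = 4.322, P* = 90.7195.
At the ceiling P = 74.3, quantity supplied = (74.3 − 47.5)/10 = 2.68.
Willingness to pay at Q' = 2.68: 91.8 − 0.25·2.68 = 91.13.
ΔQ = 4.322 − 2.68 = 1.642; wedge = 91.13 − 74.3 = 16.83.
The triangle = ½ × 1.642 × 16.83 = $13.82 thousand.

$13.82 thousand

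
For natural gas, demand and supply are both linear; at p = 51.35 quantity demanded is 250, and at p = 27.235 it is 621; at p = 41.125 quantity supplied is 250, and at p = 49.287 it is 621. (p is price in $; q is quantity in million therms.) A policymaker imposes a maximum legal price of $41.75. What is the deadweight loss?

$345.49 million

Demand slope = (27.235 − 51.35)/(621 − 250) = −0.065, so p = 67.6 − 0.065q.
Supply slope = (49.287 − 41.125)/(621 − 250) = 0.022, so p = 35.625 + 0.022q.
Competitive equilibrium: 67.6 − 0.065q = 35.625 + 0.022q → q* = 367.5287, p* = 43.7106.
At the ceiling p = 41.75, quantity supplied = (41.75 − 35.625)/0.022 = 278.4091.
Willingness to pay at q' = 278.4091: 67.6 − 0.065·278.4091 = 49.5034.
Δq = 367.5287 − 278.4091 = 89.1196; wedge = 49.5034 − 41.75 = 7.7534.
Deadweight loss = ½ × 89.1196 × 7.7534 = $345.49 million.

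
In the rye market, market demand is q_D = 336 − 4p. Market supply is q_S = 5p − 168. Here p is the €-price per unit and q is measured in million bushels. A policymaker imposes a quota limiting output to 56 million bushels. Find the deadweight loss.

In inverse form: demand p = 84 − 0.25q, supply p = 33.6 + 0.2q.
Competitive equilibrium: 84 − 0.25q = 33.6 + 0.2q → q* = 112, p* = 56.
At q = 56: demand price = 84 − 0.25·56 = 70; supply price = 33.6 + 0.2·56 = 44.8.
Δq = 112 − 56 = 56; wedge = 70 − 44.8 = 25.2.
Deadweight loss = ½ × 56 × 25.2 = €705.60 million.

€705.60 million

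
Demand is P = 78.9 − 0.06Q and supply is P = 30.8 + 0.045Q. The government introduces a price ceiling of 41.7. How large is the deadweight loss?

2446.56

Competitive equilibrium: 78.9 − 0.06Q = 30.8 + 0.045Q → Q* = 458.0952, P* = 51.4143.
At the ceiling P = 41.7, quantity supplied = (41.7 − 30.8)/0.045 = 242.2222.
Willingness to pay at Q' = 242.2222: 78.9 − 0.06·242.2222 = 64.3667.
ΔQ = 458.0952 − 242.2222 = 215.873; wedge = 64.3667 − 41.7 = 22.6667.
Welfare loss = ½ × 215.873 × 22.6667 = 2446.56.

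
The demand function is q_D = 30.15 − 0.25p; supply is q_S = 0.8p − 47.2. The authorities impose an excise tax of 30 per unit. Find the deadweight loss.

85.71

In inverse form: demand p = 120.6 − 4q, supply p = 59 + 1.25q.
Competitive equilibrium: 120.6 − 4q = 59 + 1.25q → q* = 11.7333, p* = 73.6667.
With the tax, the buyer price exceeds the seller price by 30: (120.6 − 4q) − (59 + 1.25q) = 30 → q' = 6.019.
Δq = 11.7333 − 6.019 = 5.7143; the wedge equals the tax, 30.
DWL = ½ × 5.7143 × 30 = 85.71.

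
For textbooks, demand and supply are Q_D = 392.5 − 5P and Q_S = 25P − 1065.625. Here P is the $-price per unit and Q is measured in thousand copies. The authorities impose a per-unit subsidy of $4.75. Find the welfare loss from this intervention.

$47.01 thousand

In inverse form: demand P = 78.5 − 0.2Q, supply P = 42.625 + 0.04Q.
Competitive equilibrium: 78.5 − 0.2Q = 42.625 + 0.04Q → Q* = 149.4792, P* = 48.6042.
The subsidy lowers effective supply by 4.75: P = 37.875 + 0.04Q.
New quantity: 78.5 − 0.2Q = 37.875 + 0.04Q → Q' = 169.2708.
Overproduction ΔQ = 169.2708 − 149.4792 = 19.7916; wedge = subsidy = 4.75.
Welfare loss = ½ × 19.7916 × 4.75 = $47.01 thousand.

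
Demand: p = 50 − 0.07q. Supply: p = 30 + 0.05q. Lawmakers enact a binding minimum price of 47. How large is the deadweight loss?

Competitive equilibrium: 50 − 0.07q = 30 + 0.05q → q* = 166.6667, p* = 38.3333.
At the floor p = 47, quantity demanded = (50 − 47)/0.07 = 42.8571.
Sellers' marginal cost at q' = 42.8571: 30 + 0.05·42.8571 = 32.1429.
Δq = 166.6667 − 42.8571 = 123.8096; wedge = 47 − 32.1429 = 14.8571.
DWL = ½ × 123.8096 × 14.8571 = 919.73.

919.73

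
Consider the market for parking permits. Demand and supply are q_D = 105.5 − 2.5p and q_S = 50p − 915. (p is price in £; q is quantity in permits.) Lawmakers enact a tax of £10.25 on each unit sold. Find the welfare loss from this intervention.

In inverse form: demand p = 42.2 − 0.4q, supply p = 18.3 + 0.02q.
Competitive equilibrium: 42.2 − 0.4q = 18.3 + 0.02q → q* = 56.9048, p* = 19.4381.
With the tax, the buyer price exceeds the seller price by 10.25: (42.2 − 0.4q) − (18.3 + 0.02q) = 10.25 → q' = 32.5.
Δq = 56.9048 − 32.5 = 24.4048; the wedge equals the tax, 10.25.
DWL = ½ × 24.4048 × 10.25 = £125.07.

£125.07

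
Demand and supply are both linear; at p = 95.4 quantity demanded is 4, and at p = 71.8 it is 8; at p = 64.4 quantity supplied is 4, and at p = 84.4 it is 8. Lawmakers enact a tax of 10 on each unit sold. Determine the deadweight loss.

Demand slope = (71.8 − 95.4)/(8 − 4) = −5.9, so p = 119 − 5.9q.
Supply slope = (84.4 − 64.4)/(8 − 4) = 5, so p = 44.4 + 5q.
Competitive equilibrium: 119 − 5.9q = 44.4 + 5q → q* = 6.844, p* = 78.6202.
With the tax, the buyer price exceeds the seller price by 10: (119 − 5.9q) − (44.4 + 5q) = 10 → q' = 5.9266.
Δq = 6.844 − 5.9266 = 0.9174; the wedge equals the tax, 10.
Deadweight loss = ½ × 0.9174 × 10 = 4.59.

4.59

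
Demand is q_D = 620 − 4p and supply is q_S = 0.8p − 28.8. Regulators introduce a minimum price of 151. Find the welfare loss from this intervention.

3008.33

In inverse form: demand p = 155 − 0.25q, supply p = 36 + 1.25q.
Competitive equilibrium: 155 − 0.25q = 36 + 1.25q → q* = 79.3333, p* = 135.1667.
At the floor p = 151, quantity demanded = (155 − 151)/0.25 = 16.
Sellers' marginal cost at q' = 16: 36 + 1.25·16 = 56.
Δq = 79.3333 − 16 = 63.3333; wedge = 151 − 56 = 95.
DWL = ½ × 63.3333 × 95 = 3008.33.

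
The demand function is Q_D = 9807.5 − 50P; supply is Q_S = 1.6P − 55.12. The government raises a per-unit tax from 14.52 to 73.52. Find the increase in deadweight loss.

4026.64

In inverse form: demand P = 196.15 − 0.02Q, supply P = 34.45 + 0.625Q.
Competitive equilibrium: 196.15 − 0.02Q = 34.45 + 0.625Q → Q* = 250.6977, P* = 191.136.
For a per-unit tax t: ΔQ = t/0.645, so DWL = ½·t·(t/0.645) = t²/1.29.
At t = 14.52: DWL = 163.434. At t = 73.52: DWL = 4190.07.
Increase = 4190.07 − 163.434 = 4026.64.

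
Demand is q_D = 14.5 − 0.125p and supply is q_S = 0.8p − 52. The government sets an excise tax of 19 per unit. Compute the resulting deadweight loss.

In inverse form: demand p = 116 − 8q, supply p = 65 + 1.25q.
Competitive equilibrium: 116 − 8q = 65 + 1.25q → q* = 5.5135, p* = 71.8919.
With the tax, the buyer price exceeds the seller price by 19: (116 − 8q) − (65 + 1.25q) = 19 → q' = 3.4595.
Δq = 5.5135 − 3.4595 = 2.054; the wedge equals the tax, 19.
DWL = ½ × 2.054 × 19 = 19.51.

19.51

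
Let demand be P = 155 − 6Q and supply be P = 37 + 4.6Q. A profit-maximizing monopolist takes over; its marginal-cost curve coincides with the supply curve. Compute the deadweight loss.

Competitive equilibrium: 155 − 6Q = 37 + 4.6Q → Q* = 11.1321, P* = 88.2075.
Marginal revenue: MR = 155 − 12Q. Set MR = MC: 155 − 12Q = 37 + 4.6Q → Q_m = 7.1084.
Price P_m = 155 − 6·7.1084 = 112.3496; MC(Q_m) = 37 + 4.6·7.1084 = 69.6986.
Competitive Q* = 11.1321, so ΔQ = 4.0237; wedge = 112.3496 − 69.6986 = 42.651.
Deadweight loss = ½ × 4.0237 × 42.651 = 85.81.

85.81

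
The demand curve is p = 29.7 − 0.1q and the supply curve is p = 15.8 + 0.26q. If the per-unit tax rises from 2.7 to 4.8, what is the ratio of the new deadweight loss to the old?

Competitive equilibrium: 29.7 − 0.1q = 15.8 + 0.26q → q* = 38.6111, p* = 25.8389.
For a per-unit tax t: Δq = t/0.36, so DWL = ½·t·(t/0.36) = t²/0.72.
At t = 2.7: DWL = 10.125. At t = 4.8: DWL = 32.
Ratio = (4.8/2.7)² = 3.160.

3.160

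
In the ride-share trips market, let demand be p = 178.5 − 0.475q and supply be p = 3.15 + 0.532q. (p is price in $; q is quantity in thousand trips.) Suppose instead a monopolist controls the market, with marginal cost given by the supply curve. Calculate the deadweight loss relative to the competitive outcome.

$1568.35 thousand

Competitive equilibrium: 178.5 − 0.475q = 3.15 + 0.532q → q* = 174.1311, p* = 95.7877.
Marginal revenue: MR = 178.5 − 0.95q. Set MR = MC: 178.5 − 0.95q = 3.15 + 0.532q → q_m = 118.3198.
Price p_m = 178.5 − 0.475·118.3198 = 122.2981; MC(q_m) = 3.15 + 0.532·118.3198 = 66.0961.
Competitive q* = 174.1311, so Δq = 55.8113; wedge = 122.2981 − 66.0961 = 56.202.
The triangle = ½ × 55.8113 × 56.202 = $1568.35 thousand.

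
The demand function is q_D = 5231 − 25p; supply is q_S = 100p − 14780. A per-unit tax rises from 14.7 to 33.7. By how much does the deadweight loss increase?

In inverse form: demand p = 209.24 − 0.04q, supply p = 147.8 + 0.01q.
Competitive equilibrium: 209.24 − 0.04q = 147.8 + 0.01q → q* = 1228.8, p* = 160.088.
For a per-unit tax t: Δq = t/0.05, so DWL = ½·t·(t/0.05) = t²/0.1.
At t = 14.7: DWL = 2160.9. At t = 33.7: DWL = 11356.9.
Increase = 11356.9 − 2160.9 = 9196.

9196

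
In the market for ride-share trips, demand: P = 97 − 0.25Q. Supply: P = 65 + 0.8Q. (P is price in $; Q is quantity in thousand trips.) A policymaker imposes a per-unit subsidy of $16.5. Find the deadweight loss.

Competitive equilibrium: 97 − 0.25Q = 65 + 0.8Q → Q* = 30.4762, P* = 89.381.
The subsidy lowers effective supply by 16.5: P = 48.5 + 0.8Q.
New quantity: 97 − 0.25Q = 48.5 + 0.8Q → Q' = 46.1905.
Overproduction ΔQ = 46.1905 − 30.4762 = 15.7143; wedge = subsidy = 16.5.
DWL = ½ × 15.7143 × 16.5 = $129.64 thousand.

$129.64 thousand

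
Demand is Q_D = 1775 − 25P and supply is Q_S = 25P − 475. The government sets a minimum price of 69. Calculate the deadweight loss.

14400

In inverse form: demand P = 71 − 0.04Q, supply P = 19 + 0.04Q.
Competitive equilibrium: 71 − 0.04Q = 19 + 0.04Q → Q* = 650, P* = 45.
At the floor P = 69, quantity demanded = (71 − 69)/0.04 = 50.
Sellers' marginal cost at Q' = 50: 19 + 0.04·50 = 21.
ΔQ = 650 − 50 = 600; wedge = 69 − 21 = 48.
Welfare loss = ½ × 600 × 48 = 14400.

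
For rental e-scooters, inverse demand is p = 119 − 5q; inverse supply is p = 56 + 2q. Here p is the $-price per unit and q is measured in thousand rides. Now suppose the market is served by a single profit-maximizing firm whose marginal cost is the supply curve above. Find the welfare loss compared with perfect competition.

Competitive equilibrium: 119 − 5q = 56 + 2q → q* = 9, p* = 74.
Marginal revenue: MR = 119 − 10q. Set MR = MC: 119 − 10q = 56 + 2q → q_m = 5.25.
Price p_m = 119 − 5·5.25 = 92.75; MC(q_m) = 56 + 2·5.25 = 66.5.
Competitive q* = 9, so Δq = 3.75; wedge = 92.75 − 66.5 = 26.25.
The triangle = ½ × 3.75 × 26.25 = $49.22 thousand.

$49.22 thousand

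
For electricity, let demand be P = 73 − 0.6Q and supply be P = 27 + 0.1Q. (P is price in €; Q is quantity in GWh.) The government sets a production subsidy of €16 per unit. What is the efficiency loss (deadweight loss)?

Competitive equilibrium: 73 − 0.6Q = 27 + 0.1Q → Q* = 65.7143, P* = 33.5714.
The subsidy lowers effective supply by 16: P = 11 + 0.1Q.
New quantity: 73 − 0.6Q = 11 + 0.1Q → Q' = 88.5714.
Overproduction ΔQ = 88.5714 − 65.7143 = 22.8571; wedge = subsidy = 16.
Welfare loss = ½ × 22.8571 × 16 = €182.86.

€182.86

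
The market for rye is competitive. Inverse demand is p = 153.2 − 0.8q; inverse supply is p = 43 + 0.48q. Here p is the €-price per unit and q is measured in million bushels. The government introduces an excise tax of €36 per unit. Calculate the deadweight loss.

Competitive equilibrium: 153.2 − 0.8q = 43 + 0.48q → q* = 86.0938, p* = 84.325.
With the tax, the buyer price exceeds the seller price by 36: (153.2 − 0.8q) − (43 + 0.48q) = 36 → q' = 57.9688.
Δq = 86.0938 − 57.9688 = 28.125; the wedge equals the tax, 36.
DWL = ½ × 28.125 × 36 = €506.25 million.

€506.25 million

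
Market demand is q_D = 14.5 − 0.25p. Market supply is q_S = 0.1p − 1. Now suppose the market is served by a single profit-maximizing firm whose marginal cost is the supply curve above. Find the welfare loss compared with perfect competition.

In inverse form: demand p = 58 − 4q, supply p = 10 + 10q.
Competitive equilibrium: 58 − 4q = 10 + 10q → q* = 3.4286, p* = 44.2857.
Marginal revenue: MR = 58 − 8q. Set MR = MC: 58 − 8q = 10 + 10q → q_m = 2.6667.
Price p_m = 58 − 4·2.6667 = 47.3332; MC(q_m) = 10 + 10·2.6667 = 36.667.
Competitive q* = 3.4286, so Δq = 0.7619; wedge = 47.3332 − 36.667 = 10.6662.
The triangle = ½ × 0.7619 × 10.6662 = 4.06.

4.06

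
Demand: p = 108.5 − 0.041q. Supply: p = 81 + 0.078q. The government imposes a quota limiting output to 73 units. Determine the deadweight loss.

Competitive equilibrium: 108.5 − 0.041q = 81 + 0.078q → q* = 231.0924, p* = 99.0252.
At q = 73: demand price = 108.5 − 0.041·73 = 105.507; supply price = 81 + 0.078·73 = 86.694.
Δq = 231.0924 − 73 = 158.0924; wedge = 105.507 − 86.694 = 18.813.
The triangle = ½ × 158.0924 × 18.813 = 1487.10.

1487.10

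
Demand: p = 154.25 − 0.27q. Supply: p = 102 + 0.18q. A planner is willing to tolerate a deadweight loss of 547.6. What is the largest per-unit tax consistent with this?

22.2

Competitive equilibrium: 154.25 − 0.27q = 102 + 0.18q → q* = 116.1111, p* = 122.9.
A tax t gives Δq = t/0.45 and wedge t, so DWL = t²/0.9.
t²/0.9 = 547.6 → t² = 492.84 → t = 22.2.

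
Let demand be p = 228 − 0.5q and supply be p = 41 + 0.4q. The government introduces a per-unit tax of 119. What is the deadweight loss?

7867.22

Competitive equilibrium: 228 − 0.5q = 41 + 0.4q → q* = 207.7778, p* = 124.1111.
With the tax, the buyer price exceeds the seller price by 119: (228 − 0.5q) − (41 + 0.4q) = 119 → q' = 75.5556.
Δq = 207.7778 − 75.5556 = 132.2222; the wedge equals the tax, 119.
DWL = ½ × 132.2222 × 119 = 7867.22.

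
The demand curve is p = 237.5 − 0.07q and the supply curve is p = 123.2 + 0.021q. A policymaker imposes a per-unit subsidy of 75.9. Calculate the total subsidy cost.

158639.34

Competitive equilibrium: 237.5 − 0.07q = 123.2 + 0.021q → q* = 1256.044, p* = 149.5769.
The subsidy lowers effective supply by 75.9: p = 47.3 + 0.021q.
New quantity: 237.5 − 0.07q = 47.3 + 0.021q → q' = 2090.1099.
Total subsidy cost = 75.9 × 2090.1099 = 158639.34.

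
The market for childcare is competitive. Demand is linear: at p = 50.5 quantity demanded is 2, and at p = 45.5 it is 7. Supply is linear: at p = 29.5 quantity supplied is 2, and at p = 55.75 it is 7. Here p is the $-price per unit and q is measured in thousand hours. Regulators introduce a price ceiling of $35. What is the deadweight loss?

Demand slope = (45.5 − 50.5)/(7 − 2) = −1, so p = 52.5 − q.
Supply slope = (55.75 − 29.5)/(7 − 2) = 5.25, so p = 19 + 5.25q.
Competitive equilibrium: 52.5 − q = 19 + 5.25q → q* = 5.36, p* = 47.14.
At the ceiling p = 35, quantity supplied = (35 − 19)/5.25 = 3.0476.
Willingness to pay at q' = 3.0476: 52.5 − 1·3.0476 = 49.4524.
Δq = 5.36 − 3.0476 = 2.3124; wedge = 49.4524 − 35 = 14.4524.
DWL = ½ × 2.3124 × 14.4524 = $16.71 thousand.

$16.71 thousand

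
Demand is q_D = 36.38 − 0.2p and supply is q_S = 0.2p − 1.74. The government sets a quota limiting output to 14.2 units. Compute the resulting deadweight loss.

48.672

In inverse form: demand p = 181.9 − 5q, supply p = 8.7 + 5q.
Competitive equilibrium: 181.9 − 5q = 8.7 + 5q → q* = 17.32, p* = 95.3.
At q = 14.2: demand price = 181.9 − 5·14.2 = 110.9; supply price = 8.7 + 5·14.2 = 79.7.
Δq = 17.32 − 14.2 = 3.12; wedge = 110.9 − 79.7 = 31.2.
Deadweight loss = ½ × 3.12 × 31.2 = 48.672.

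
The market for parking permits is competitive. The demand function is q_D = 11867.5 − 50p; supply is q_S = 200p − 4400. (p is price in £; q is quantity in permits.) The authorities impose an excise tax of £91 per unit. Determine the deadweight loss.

£165620

In inverse form: demand p = 237.35 − 0.02q, supply p = 22 + 0.005q.
Competitive equilibrium: 237.35 − 0.02q = 22 + 0.005q → q* = 8614, p* = 65.07.
With the tax, the buyer price exceeds the seller price by 91: (237.35 − 0.02q) − (22 + 0.005q) = 91 → q' = 4974.
Δq = 8614 − 4974 = 3640; the wedge equals the tax, 91.
DWL = ½ × 3640 × 91 = £165620.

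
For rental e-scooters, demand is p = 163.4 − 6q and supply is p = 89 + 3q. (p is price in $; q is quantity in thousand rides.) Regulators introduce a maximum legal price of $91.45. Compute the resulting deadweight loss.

Competitive equilibrium: 163.4 − 6q = 89 + 3q → q* = 8.2667, p* = 113.8.
At the ceiling p = 91.45, quantity supplied = (91.45 − 89)/3 = 0.8167.
Willingness to pay at q' = 0.8167: 163.4 − 6·0.8167 = 158.4998.
Δq = 8.2667 − 0.8167 = 7.45; wedge = 158.4998 − 91.45 = 67.0498.
Deadweight loss = ½ × 7.45 × 67.0498 = $249.76 thousand.

$249.76 thousand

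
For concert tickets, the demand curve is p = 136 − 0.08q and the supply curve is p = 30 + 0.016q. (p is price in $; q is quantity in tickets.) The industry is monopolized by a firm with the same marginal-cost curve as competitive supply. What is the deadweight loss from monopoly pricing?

Competitive equilibrium: 136 − 0.08q = 30 + 0.016q → q* = 1104.1667, p* = 47.6667.
Marginal revenue: MR = 136 − 0.16q. Set MR = MC: 136 − 0.16q = 30 + 0.016q → q_m = 602.2727.
Price p_m = 136 − 0.08·602.2727 = 87.8182; MC(q_m) = 30 + 0.016·602.2727 = 39.6364.
Competitive q* = 1104.1667, so Δq = 501.894; wedge = 87.8182 − 39.6364 = 48.1818.
The triangle = ½ × 501.894 × 48.1818 = $12091.08.

$12091.08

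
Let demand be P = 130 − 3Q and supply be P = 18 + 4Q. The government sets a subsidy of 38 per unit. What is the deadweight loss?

Competitive equilibrium: 130 − 3Q = 18 + 4Q → Q* = 16, P* = 82.
The subsidy lowers effective supply by 38: P = 4Q − 20.
New quantity: 130 − 3Q = 4Q − 20 → Q' = 21.4286.
Overproduction ΔQ = 21.4286 − 16 = 5.4286; wedge = subsidy = 38.
Welfare loss = ½ × 5.4286 × 38 = 103.14.

103.14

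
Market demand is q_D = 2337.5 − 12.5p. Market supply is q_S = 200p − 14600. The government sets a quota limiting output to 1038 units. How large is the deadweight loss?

3906.43

In inverse form: demand p = 187 − 0.08q, supply p = 73 + 0.005q.
Competitive equilibrium: 187 − 0.08q = 73 + 0.005q → q* = 1341.1765, p* = 79.7059.
At q = 1038: demand price = 187 − 0.08·1038 = 103.96; supply price = 73 + 0.005·1038 = 78.19.
Δq = 1341.1765 − 1038 = 303.1765; wedge = 103.96 − 78.19 = 25.77.
The triangle = ½ × 303.1765 × 25.77 = 3906.43.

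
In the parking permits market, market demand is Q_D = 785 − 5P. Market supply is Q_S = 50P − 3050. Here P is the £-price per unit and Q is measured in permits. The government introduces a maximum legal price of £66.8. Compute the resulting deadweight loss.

In inverse form: demand P = 157 − 0.2Q, supply P = 61 + 0.02Q.
Competitive equilibrium: 157 − 0.2Q = 61 + 0.02Q → Q* = 436.3636, P* = 69.7273.
At the ceiling P = 66.8, quantity supplied = (66.8 − 61)/0.02 = 290.
Willingness to pay at Q' = 290: 157 − 0.2·290 = 99.
ΔQ = 436.3636 − 290 = 146.3636; wedge = 99 − 66.8 = 32.2.
Welfare loss = ½ × 146.3636 × 32.2 = £2356.45.

£2356.45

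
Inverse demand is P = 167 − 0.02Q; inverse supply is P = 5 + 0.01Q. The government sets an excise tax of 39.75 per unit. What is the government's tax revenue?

161981.25

Competitive equilibrium: 167 − 0.02Q = 5 + 0.01Q → Q* = 5400, P* = 59.
With the tax, the buyer price exceeds the seller price by 39.75: (167 − 0.02Q) − (5 + 0.01Q) = 39.75 → Q' = 4075.
Tax revenue = 39.75 × 4075 = 161981.25.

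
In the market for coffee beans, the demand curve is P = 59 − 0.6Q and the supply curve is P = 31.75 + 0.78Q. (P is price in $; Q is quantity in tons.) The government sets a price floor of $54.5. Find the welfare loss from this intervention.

Competitive equilibrium: 59 − 0.6Q = 31.75 + 0.78Q → Q* = 19.7464, P* = 47.1522.
At the floor P = 54.5, quantity demanded = (59 − 54.5)/0.6 = 7.5.
Sellers' marginal cost at Q' = 7.5: 31.75 + 0.78·7.5 = 37.6.
ΔQ = 19.7464 − 7.5 = 12.2464; wedge = 54.5 − 37.6 = 16.9.
DWL = ½ × 12.2464 × 16.9 = $103.48.

$103.48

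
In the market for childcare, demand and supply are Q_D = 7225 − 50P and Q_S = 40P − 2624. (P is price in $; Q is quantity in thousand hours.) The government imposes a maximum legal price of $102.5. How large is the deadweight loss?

$1730.56 thousand

In inverse form: demand P = 144.5 − 0.02Q, supply P = 65.6 + 0.025Q.
Competitive equilibrium: 144.5 − 0.02Q = 65.6 + 0.025Q → Q* = 1753.3333, P* = 109.4333.
At the ceiling P = 102.5, quantity supplied = (102.5 − 65.6)/0.025 = 1476.
Willingness to pay at Q' = 1476: 144.5 − 0.02·1476 = 114.98.
ΔQ = 1753.3333 − 1476 = 277.3333; wedge = 114.98 − 102.5 = 12.48.
The triangle = ½ × 277.3333 × 12.48 = $1730.56 thousand.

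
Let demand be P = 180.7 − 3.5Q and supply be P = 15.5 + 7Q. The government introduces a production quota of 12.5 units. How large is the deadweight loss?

Competitive equilibrium: 180.7 − 3.5Q = 15.5 + 7Q → Q* = 15.7333, P* = 125.6333.
At Q = 12.5: demand price = 180.7 − 3.5·12.5 = 136.95; supply price = 15.5 + 7·12.5 = 103.
ΔQ = 15.7333 − 12.5 = 3.2333; wedge = 136.95 − 103 = 33.95.
Welfare loss = ½ × 3.2333 × 33.95 = 54.89.

54.89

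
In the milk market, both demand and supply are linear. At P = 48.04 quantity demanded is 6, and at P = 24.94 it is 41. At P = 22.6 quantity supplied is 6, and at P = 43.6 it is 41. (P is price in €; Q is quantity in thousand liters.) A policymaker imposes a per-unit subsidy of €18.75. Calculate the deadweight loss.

Demand slope = (24.94 − 48.04)/(41 − 6) = −0.66, so P = 52 − 0.66Q.
Supply slope = (43.6 − 22.6)/(41 − 6) = 0.6, so P = 19 + 0.6Q.
Competitive equilibrium: 52 − 0.66Q = 19 + 0.6Q → Q* = 26.1905, P* = 34.7143.
The subsidy lowers effective supply by 18.75: P = 0.25 + 0.6Q.
New quantity: 52 − 0.66Q = 0.25 + 0.6Q → Q' = 41.0714.
Overproduction ΔQ = 41.0714 − 26.1905 = 14.8809; wedge = subsidy = 18.75.
DWL = ½ × 14.8809 × 18.75 = €139.51 thousand.

€139.51 thousand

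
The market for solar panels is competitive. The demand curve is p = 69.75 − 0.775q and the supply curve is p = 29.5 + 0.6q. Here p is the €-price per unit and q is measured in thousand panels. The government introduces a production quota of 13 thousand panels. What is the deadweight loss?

€182.05 thousand

Competitive equilibrium: 69.75 − 0.775q = 29.5 + 0.6q → q* = 29.2727, p* = 47.0636.
At q = 13: demand price = 69.75 − 0.775·13 = 59.675; supply price = 29.5 + 0.6·13 = 37.3.
Δq = 29.2727 − 13 = 16.2727; wedge = 59.675 − 37.3 = 22.375.
The triangle = ½ × 16.2727 × 22.375 = €182.05 thousand.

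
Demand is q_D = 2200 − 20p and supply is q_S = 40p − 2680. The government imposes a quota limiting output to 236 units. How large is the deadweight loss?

In inverse form: demand p = 110 − 0.05q, supply p = 67 + 0.025q.
Competitive equilibrium: 110 − 0.05q = 67 + 0.025q → q* = 573.3333, p* = 81.3333.
At q = 236: demand price = 110 − 0.05·236 = 98.2; supply price = 67 + 0.025·236 = 72.9.
Δq = 573.3333 − 236 = 337.3333; wedge = 98.2 − 72.9 = 25.3.
Deadweight loss = ½ × 337.3333 × 25.3 = 4267.27.

4267.27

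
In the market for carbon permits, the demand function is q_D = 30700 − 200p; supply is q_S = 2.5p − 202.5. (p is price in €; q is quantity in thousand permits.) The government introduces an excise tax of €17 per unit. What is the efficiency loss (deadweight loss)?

€356.79 thousand

In inverse form: demand p = 153.5 − 0.005q, supply p = 81 + 0.4q.
Competitive equilibrium: 153.5 − 0.005q = 81 + 0.4q → q* = 179.0123, p* = 152.6049.
With the tax, the buyer price exceeds the seller price by 17: (153.5 − 0.005q) − (81 + 0.4q) = 17 → q' = 137.037.
Δq = 179.0123 − 137.037 = 41.9753; the wedge equals the tax, 17.
DWL = ½ × 41.9753 × 17 = €356.79 thousand.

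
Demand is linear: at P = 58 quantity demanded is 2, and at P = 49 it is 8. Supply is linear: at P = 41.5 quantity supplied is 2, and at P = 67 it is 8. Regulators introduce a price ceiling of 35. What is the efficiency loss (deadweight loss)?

55.63

Demand slope = (49 − 58)/(8 − 2) = −1.5, so P = 61 − 1.5Q.
Supply slope = (67 − 41.5)/(8 − 2) = 4.25, so P = 33 + 4.25Q.
Competitive equilibrium: 61 − 1.5Q = 33 + 4.25Q → Q* = 4.8696, P* = 53.6957.
At the ceiling P = 35, quantity supplied = (35 − 33)/4.25 = 0.4706.
Willingness to pay at Q' = 0.4706: 61 − 1.5·0.4706 = 60.2941.
ΔQ = 4.8696 − 0.4706 = 4.399; wedge = 60.2941 − 35 = 25.2941.
Welfare loss = ½ × 4.399 × 25.2941 = 55.63.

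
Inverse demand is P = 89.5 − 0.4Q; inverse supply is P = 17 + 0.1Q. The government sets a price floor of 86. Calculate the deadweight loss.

Competitive equilibrium: 89.5 − 0.4Q = 17 + 0.1Q → Q* = 145, P* = 31.5.
At the floor P = 86, quantity demanded = (89.5 − 86)/0.4 = 8.75.
Sellers' marginal cost at Q' = 8.75: 17 + 0.1·8.75 = 17.875.
ΔQ = 145 − 8.75 = 136.25; wedge = 86 − 17.875 = 68.125.
Deadweight loss = ½ × 136.25 × 68.125 = 4641.02.

4641.02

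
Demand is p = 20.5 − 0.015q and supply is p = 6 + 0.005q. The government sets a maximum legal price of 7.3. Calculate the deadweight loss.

2162.25

Competitive equilibrium: 20.5 − 0.015q = 6 + 0.005q → q* = 725, p* = 9.625.
At the ceiling p = 7.3, quantity supplied = (7.3 − 6)/0.005 = 260.
Willingness to pay at q' = 260: 20.5 − 0.015·260 = 16.6.
Δq = 725 − 260 = 465; wedge = 16.6 − 7.3 = 9.3.
The triangle = ½ × 465 × 9.3 = 2162.25.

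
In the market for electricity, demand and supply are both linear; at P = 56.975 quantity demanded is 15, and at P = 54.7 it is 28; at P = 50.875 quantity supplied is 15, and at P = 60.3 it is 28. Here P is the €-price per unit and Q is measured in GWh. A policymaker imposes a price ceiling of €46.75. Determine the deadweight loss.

Demand slope = (54.7 − 56.975)/(28 − 15) = −0.175, so P = 59.6 − 0.175Q.
Supply slope = (60.3 − 50.875)/(28 − 15) = 0.725, so P = 40 + 0.725Q.
Competitive equilibrium: 59.6 − 0.175Q = 40 + 0.725Q → Q* = 21.7778, P* = 55.7889.
At the ceiling P = 46.75, quantity supplied = (46.75 − 40)/0.725 = 9.3103.
Willingness to pay at Q' = 9.3103: 59.6 − 0.175·9.3103 = 57.9707.
ΔQ = 21.7778 − 9.3103 = 12.4675; wedge = 57.9707 − 46.75 = 11.2207.
Welfare loss = ½ × 12.4675 × 11.2207 = €69.95.

€69.95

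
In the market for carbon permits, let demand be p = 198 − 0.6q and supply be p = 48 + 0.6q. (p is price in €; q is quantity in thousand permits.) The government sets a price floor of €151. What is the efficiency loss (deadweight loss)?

€1306.67 thousand

Competitive equilibrium: 198 − 0.6q = 48 + 0.6q → q* = 125, p* = 123.
At the floor p = 151, quantity demanded = (198 − 151)/0.6 = 78.3333.
Sellers' marginal cost at q' = 78.3333: 48 + 0.6·78.3333 = 95.
Δq = 125 − 78.3333 = 46.6667; wedge = 151 − 95 = 56.
DWL = ½ × 46.6667 × 56 = €1306.67 thousand.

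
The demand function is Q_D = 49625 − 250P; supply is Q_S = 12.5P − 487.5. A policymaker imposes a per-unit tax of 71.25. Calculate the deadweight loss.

In inverse form: demand P = 198.5 − 0.004Q, supply P = 39 + 0.08Q.
Competitive equilibrium: 198.5 − 0.004Q = 39 + 0.08Q → Q* = 1898.8095, P* = 190.9048.
With the tax, the buyer price exceeds the seller price by 71.25: (198.5 − 0.004Q) − (39 + 0.08Q) = 71.25 → Q' = 1050.5952.
ΔQ = 1898.8095 − 1050.5952 = 848.2143; the wedge equals the tax, 71.25.
The triangle = ½ × 848.2143 × 71.25 = 30217.63.

30217.63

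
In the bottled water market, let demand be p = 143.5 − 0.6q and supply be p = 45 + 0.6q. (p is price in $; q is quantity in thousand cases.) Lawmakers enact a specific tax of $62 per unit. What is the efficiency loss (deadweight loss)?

Competitive equilibrium: 143.5 − 0.6q = 45 + 0.6q → q* = 82.08333, p* = 94.25.
With the tax, the buyer price exceeds the seller price by 62: (143.5 − 0.6q) − (45 + 0.6q) = 62 → q' = 30.41667.
Δq = 82.08333 − 30.41667 = 51.66666; the wedge equals the tax, 62.
Welfare loss = ½ × 51.66666 × 62 = $1601.67 thousand.

$1601.67 thousand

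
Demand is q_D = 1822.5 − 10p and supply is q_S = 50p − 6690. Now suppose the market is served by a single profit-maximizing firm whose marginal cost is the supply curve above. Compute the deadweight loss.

In inverse form: demand p = 182.25 − 0.1q, supply p = 133.8 + 0.02q.
Competitive equilibrium: 182.25 − 0.1q = 133.8 + 0.02q → q* = 403.75, p* = 141.875.
Marginal revenue: MR = 182.25 − 0.2q. Set MR = MC: 182.25 − 0.2q = 133.8 + 0.02q → q_m = 220.2273.
Price p_m = 182.25 − 0.1·220.2273 = 160.2273; MC(q_m) = 133.8 + 0.02·220.2273 = 138.2045.
Competitive q* = 403.75, so Δq = 183.5227; wedge = 160.2273 − 138.2045 = 22.0228.
DWL = ½ × 183.5227 × 22.0228 = 2020.84.

2020.84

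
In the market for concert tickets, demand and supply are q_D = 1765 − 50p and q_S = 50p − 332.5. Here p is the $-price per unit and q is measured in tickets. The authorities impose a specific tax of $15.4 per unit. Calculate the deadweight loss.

$2964.50

In inverse form: demand p = 35.3 − 0.02q, supply p = 6.65 + 0.02q.
Competitive equilibrium: 35.3 − 0.02q = 6.65 + 0.02q → q* = 716.25, p* = 20.975.
With the tax, the buyer price exceeds the seller price by 15.4: (35.3 − 0.02q) − (6.65 + 0.02q) = 15.4 → q' = 331.25.
Δq = 716.25 − 331.25 = 385; the wedge equals the tax, 15.4.
Deadweight loss = ½ × 385 × 15.4 = $2964.50.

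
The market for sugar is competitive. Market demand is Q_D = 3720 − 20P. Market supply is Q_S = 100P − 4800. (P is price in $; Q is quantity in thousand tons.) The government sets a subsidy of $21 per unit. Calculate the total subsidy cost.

$55650 thousand

In inverse form: demand P = 186 − 0.05Q, supply P = 48 + 0.01Q.
Competitive equilibrium: 186 − 0.05Q = 48 + 0.01Q → Q* = 2300, P* = 71.
The subsidy lowers effective supply by 21: P = 27 + 0.01Q.
New quantity: 186 − 0.05Q = 27 + 0.01Q → Q' = 2650.
Total subsidy cost = 21 × 2650 = $55650 thousand.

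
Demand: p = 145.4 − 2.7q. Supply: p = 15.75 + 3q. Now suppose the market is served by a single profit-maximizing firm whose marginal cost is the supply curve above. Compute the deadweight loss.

152.34

Competitive equilibrium: 145.4 − 2.7q = 15.75 + 3q → q* = 22.7456, p* = 83.9868.
Marginal revenue: MR = 145.4 − 5.4q. Set MR = MC: 145.4 − 5.4q = 15.75 + 3q → q_m = 15.4345.
Price p_m = 145.4 − 2.7·15.4345 = 103.7269; MC(q_m) = 15.75 + 3·15.4345 = 62.0535.
Competitive q* = 22.7456, so Δq = 7.3111; wedge = 103.7269 − 62.0535 = 41.6734.
Deadweight loss = ½ × 7.3111 × 41.6734 = 152.34.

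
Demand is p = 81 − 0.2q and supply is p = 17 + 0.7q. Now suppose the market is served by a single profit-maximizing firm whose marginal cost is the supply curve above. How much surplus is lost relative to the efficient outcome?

75.22

Competitive equilibrium: 81 − 0.2q = 17 + 0.7q → q* = 71.1111, p* = 66.7778.
Marginal revenue: MR = 81 − 0.4q. Set MR = MC: 81 − 0.4q = 17 + 0.7q → q_m = 58.1818.
Price p_m = 81 − 0.2·58.1818 = 69.3636; MC(q_m) = 17 + 0.7·58.1818 = 57.7273.
Competitive q* = 71.1111, so Δq = 12.9293; wedge = 69.3636 − 57.7273 = 11.6363.
Welfare loss = ½ × 12.9293 × 11.6363 = 75.22.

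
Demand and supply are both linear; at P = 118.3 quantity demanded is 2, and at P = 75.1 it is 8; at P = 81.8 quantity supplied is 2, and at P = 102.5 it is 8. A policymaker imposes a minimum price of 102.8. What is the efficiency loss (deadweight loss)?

Demand slope = (75.1 − 118.3)/(8 − 2) = −7.2, so P = 132.7 − 7.2Q.
Supply slope = (102.5 − 81.8)/(8 − 2) = 3.45, so P = 74.9 + 3.45Q.
Competitive equilibrium: 132.7 − 7.2Q = 74.9 + 3.45Q → Q* = 5.4272, P* = 93.6239.
At the floor P = 102.8, quantity demanded = (132.7 − 102.8)/7.2 = 4.1528.
Sellers' marginal cost at Q' = 4.1528: 74.9 + 3.45·4.1528 = 89.2272.
ΔQ = 5.4272 − 4.1528 = 1.2744; wedge = 102.8 − 89.2272 = 13.5728.
Welfare loss = ½ × 1.2744 × 13.5728 = 8.65.

8.65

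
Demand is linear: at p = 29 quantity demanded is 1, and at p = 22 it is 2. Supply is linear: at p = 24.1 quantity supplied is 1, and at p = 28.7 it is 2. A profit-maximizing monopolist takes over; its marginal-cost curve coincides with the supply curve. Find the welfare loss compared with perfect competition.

1.66

Demand slope = (22 − 29)/(2 − 1) = −7, so p = 36 − 7q.
Supply slope = (28.7 − 24.1)/(2 − 1) = 4.6, so p = 19.5 + 4.6q.
Competitive equilibrium: 36 − 7q = 19.5 + 4.6q → q* = 1.4224, p* = 26.0431.
Marginal revenue: MR = 36 − 14q. Set MR = MC: 36 − 14q = 19.5 + 4.6q → q_m = 0.8871.
Price p_m = 36 − 7·0.8871 = 29.7903; MC(q_m) = 19.5 + 4.6·0.8871 = 23.5807.
Competitive q* = 1.4224, so Δq = 0.5353; wedge = 29.7903 − 23.5807 = 6.2096.
Deadweight loss = ½ × 0.5353 × 6.2096 = 1.66.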